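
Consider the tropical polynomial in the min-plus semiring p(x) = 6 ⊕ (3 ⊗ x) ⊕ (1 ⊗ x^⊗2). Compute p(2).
p(2) = 5

A tropical monomial a ⊗ x^⊗i evaluates to a + i · x. Evaluating each term at x = 2:
  Term 0 contributes 6 + 0 · 2 = 6
  Term 1 contributes 3 + 1 · 2 = 5
  Term 2 contributes 1 + 2 · 2 = 5
p(2) = ⊕ of these = min[6, 5, 5] = 5.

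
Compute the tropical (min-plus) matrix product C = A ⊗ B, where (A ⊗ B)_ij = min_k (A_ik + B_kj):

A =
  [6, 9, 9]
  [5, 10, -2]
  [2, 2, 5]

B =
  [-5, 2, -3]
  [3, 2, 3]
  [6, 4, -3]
A ⊗ B =
  [1, 8, 3]
  [0, 2, -5]
  [-3, 4, -1]

Apply the min-plus product entry-by-entry:
  C[0][0] = min over k of (A[0][0] + B[0][0] = 6 + -5 = 1, A[0][1] + B[1][0] = 9 + 3 = 12, A[0][2] + B[2][0] = 9 + 6 = 15) = 1 (attained at k = 0)
  C[0][1] = min over k of (A[0][0] + B[0][1] = 6 + 2 = 8, A[0][1] + B[1][1] = 9 + 2 = 11, A[0][2] + B[2][1] = 9 + 4 = 13) = 8 (attained at k = 0)
  C[0][2] = min over k of (A[0][0] + B[0][2] = 6 + -3 = 3, A[0][1] + B[1][2] = 9 + 3 = 12, A[0][2] + B[2][2] = 9 + -3 = 6) = 3 (attained at k = 0)
  C[1][0] = min over k of (A[1][0] + B[0][0] = 5 + -5 = 0, A[1][1] + B[1][0] = 10 + 3 = 13, A[1][2] + B[2][0] = -2 + 6 = 4) = 0 (attained at k = 0)
  C[1][1] = min over k of (A[1][0] + B[0][1] = 5 + 2 = 7, A[1][1] + B[1][1] = 10 + 2 = 12, A[1][2] + B[2][1] = -2 + 4 = 2) = 2 (attained at k = 2)
  C[1][2] = min over k of (A[1][0] + B[0][2] = 5 + -3 = 2, A[1][1] + B[1][2] = 10 + 3 = 13, A[1][2] + B[2][2] = -2 + -3 = -5) = -5 (attained at k = 2)
  C[2][0] = min over k of (A[2][0] + B[0][0] = 2 + -5 = -3, A[2][1] + B[1][0] = 2 + 3 = 5, A[2][2] + B[2][0] = 5 + 6 = 11) = -3 (attained at k = 0)
  C[2][1] = min over k of (A[2][0] + B[0][1] = 2 + 2 = 4, A[2][1] + B[1][1] = 2 + 2 = 4, A[2][2] + B[2][1] = 5 + 4 = 9) = 4 (attained at k = 0)
  C[2][2] = min over k of (A[2][0] + B[0][2] = 2 + -3 = -1, A[2][1] + B[1][2] = 2 + 3 = 5, A[2][2] + B[2][2] = 5 + -3 = 2) = -1 (attained at k = 0)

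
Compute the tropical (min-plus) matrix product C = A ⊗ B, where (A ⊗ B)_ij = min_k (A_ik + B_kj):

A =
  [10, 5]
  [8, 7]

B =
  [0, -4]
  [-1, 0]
A ⊗ B =
  [4, 5]
  [6, 4]

Apply the min-plus product entry-by-entry:
  C[0][0] = min over k of (A[0][0] + B[0][0] = 10 + 0 = 10, A[0][1] + B[1][0] = 5 + -1 = 4) = 4 (attained at k = 1)
  C[0][1] = min over k of (A[0][0] + B[0][1] = 10 + -4 = 6, A[0][1] + B[1][1] = 5 + 0 = 5) = 5 (attained at k = 1)
  C[1][0] = min over k of (A[1][0] + B[0][0] = 8 + 0 = 8, A[1][1] + B[1][0] = 7 + -1 = 6) = 6 (attained at k = 1)
  C[1][1] = min over k of (A[1][0] + B[0][1] = 8 + -4 = 4, A[1][1] + B[1][1] = 7 + 0 = 7) = 4 (attained at k = 0)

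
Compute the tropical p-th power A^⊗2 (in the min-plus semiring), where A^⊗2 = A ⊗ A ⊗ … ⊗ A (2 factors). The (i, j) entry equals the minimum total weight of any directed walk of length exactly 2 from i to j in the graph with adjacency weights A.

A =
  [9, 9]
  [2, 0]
A^⊗2 =
  [11, 9]
  [2, 0]

Each entry (A^⊗2)_ij equals the minimum over all length-2 walks i = v_0 → v_1 → … → v_2 = j of Σ_t A[v_t][v_{t+1}]. For example, for (i, j) = (0, 1) we minimise over 2 possible intermediate vertex sequences; the minimum is 9, attained along the walk 0 → 1 → 1.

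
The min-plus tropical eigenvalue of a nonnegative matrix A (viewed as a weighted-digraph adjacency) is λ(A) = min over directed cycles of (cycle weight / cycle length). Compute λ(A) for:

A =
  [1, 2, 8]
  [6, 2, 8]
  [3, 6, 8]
λ(A) = 1

Enumerate directed cycles and compute their means (weight / length). Sample:
  cycle 0 → 0: weight = 1, length = 1, mean = 1/1 ≈ 1.000
  cycle 1 → 1: weight = 2, length = 1, mean = 2/1 ≈ 2.000
  cycle 2 → 2: weight = 8, length = 1, mean = 8/1 ≈ 8.000
  cycle 0 → 1 → 0: weight = 8, length = 2, mean = 8/2 ≈ 4.000
  cycle 0 → 2 → 0: weight = 11, length = 2, mean = 11/2 ≈ 5.500
  cycle 1 → 0 → 1: weight = 8, length = 2, mean = 8/2 ≈ 4.000
Minimum mean = 1.000, attained e.g. along the cycle 0 → 0 with weight 1 and length 1. So λ(A) = 1/1 = 1.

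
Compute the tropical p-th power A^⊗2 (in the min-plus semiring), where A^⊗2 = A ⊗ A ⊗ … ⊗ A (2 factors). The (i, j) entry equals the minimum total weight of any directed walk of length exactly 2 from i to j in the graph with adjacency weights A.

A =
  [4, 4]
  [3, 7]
A^⊗2 =
  [7, 8]
  [7, 7]

Each entry (A^⊗2)_ij equals the minimum over all length-2 walks i = v_0 → v_1 → … → v_2 = j of Σ_t A[v_t][v_{t+1}]. For example, for (i, j) = (0, 1) we minimise over 2 possible intermediate vertex sequences; the minimum is 8, attained along the walk 0 → 0 → 1.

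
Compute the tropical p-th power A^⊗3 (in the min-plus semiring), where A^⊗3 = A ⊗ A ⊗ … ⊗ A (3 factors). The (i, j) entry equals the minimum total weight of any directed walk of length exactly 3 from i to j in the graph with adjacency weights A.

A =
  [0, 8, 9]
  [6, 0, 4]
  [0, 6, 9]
A^⊗3 =
  [0, 8, 9]
  [4, 0, 4]
  [0, 6, 9]

Each entry (A^⊗3)_ij equals the minimum over all length-3 walks i = v_0 → v_1 → … → v_3 = j of Σ_t A[v_t][v_{t+1}]. For example, for (i, j) = (0, 2) we minimise over 9 possible intermediate vertex sequences; the minimum is 9, attained along the walk 0 → 0 → 0 → 2.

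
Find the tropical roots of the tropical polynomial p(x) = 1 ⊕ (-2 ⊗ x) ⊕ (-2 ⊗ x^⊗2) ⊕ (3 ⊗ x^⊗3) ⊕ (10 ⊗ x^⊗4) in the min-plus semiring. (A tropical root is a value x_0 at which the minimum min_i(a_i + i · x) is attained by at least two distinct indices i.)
Roots: {-7, -5, 0, 3}

Each tropical root is a break point of the lower envelope of the lines y = a_i + i · x (there are 5 lines, with slopes 0, 1, ..., 4). Only the lines that attain the minimum somewhere contribute to roots; other lines are dominated. Here the surviving (envelope) indices are i = 4, i = 3, i = 2, i = 1, i = 0.
Intersections between consecutive envelope lines give the roots: for adjacent envelope indices i < j the intersection is x = (a_i − a_j) / (j − i). Reading off the sorted break points: {-7, -5, 0, 3}.
Verification: at each break x_0, at least two indices attain the minimum of min_i(a_i + i · x_0).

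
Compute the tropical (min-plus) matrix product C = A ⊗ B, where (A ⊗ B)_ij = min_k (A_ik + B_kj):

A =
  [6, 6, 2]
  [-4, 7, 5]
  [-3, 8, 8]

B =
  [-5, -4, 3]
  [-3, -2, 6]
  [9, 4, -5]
A ⊗ B =
  [1, 2, -3]
  [-9, -8, -1]
  [-8, -7, 0]

Apply the min-plus product entry-by-entry:
  C[0][0] = min over k of (A[0][0] + B[0][0] = 6 + -5 = 1, A[0][1] + B[1][0] = 6 + -3 = 3, A[0][2] + B[2][0] = 2 + 9 = 11) = 1 (attained at k = 0)
  C[0][1] = min over k of (A[0][0] + B[0][1] = 6 + -4 = 2, A[0][1] + B[1][1] = 6 + -2 = 4, A[0][2] + B[2][1] = 2 + 4 = 6) = 2 (attained at k = 0)
  C[0][2] = min over k of (A[0][0] + B[0][2] = 6 + 3 = 9, A[0][1] + B[1][2] = 6 + 6 = 12, A[0][2] + B[2][2] = 2 + -5 = -3) = -3 (attained at k = 2)
  C[1][0] = min over k of (A[1][0] + B[0][0] = -4 + -5 = -9, A[1][1] + B[1][0] = 7 + -3 = 4, A[1][2] + B[2][0] = 5 + 9 = 14) = -9 (attained at k = 0)
  C[1][1] = min over k of (A[1][0] + B[0][1] = -4 + -4 = -8, A[1][1] + B[1][1] = 7 + -2 = 5, A[1][2] + B[2][1] = 5 + 4 = 9) = -8 (attained at k = 0)
  C[1][2] = min over k of (A[1][0] + B[0][2] = -4 + 3 = -1, A[1][1] + B[1][2] = 7 + 6 = 13, A[1][2] + B[2][2] = 5 + -5 = 0) = -1 (attained at k = 0)
  C[2][0] = min over k of (A[2][0] + B[0][0] = -3 + -5 = -8, A[2][1] + B[1][0] = 8 + -3 = 5, A[2][2] + B[2][0] = 8 + 9 = 17) = -8 (attained at k = 0)
  C[2][1] = min over k of (A[2][0] + B[0][1] = -3 + -4 = -7, A[2][1] + B[1][1] = 8 + -2 = 6, A[2][2] + B[2][1] = 8 + 4 = 12) = -7 (attained at k = 0)
  C[2][2] = min over k of (A[2][0] + B[0][2] = -3 + 3 = 0, A[2][1] + B[1][2] = 8 + 6 = 14, A[2][2] + B[2][2] = 8 + -5 = 3) = 0 (attained at k = 0)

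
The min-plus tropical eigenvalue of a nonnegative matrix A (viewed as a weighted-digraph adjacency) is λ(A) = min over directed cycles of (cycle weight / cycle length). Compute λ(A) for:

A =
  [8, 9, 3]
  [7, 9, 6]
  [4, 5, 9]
λ(A) = 7/2

Enumerate directed cycles and compute their means (weight / length). Sample:
  cycle 0 → 0: weight = 8, length = 1, mean = 8/1 ≈ 8.000
  cycle 1 → 1: weight = 9, length = 1, mean = 9/1 ≈ 9.000
  cycle 2 → 2: weight = 9, length = 1, mean = 9/1 ≈ 9.000
  cycle 0 → 1 → 0: weight = 16, length = 2, mean = 16/2 ≈ 8.000
  cycle 0 → 2 → 0: weight = 7, length = 2, mean = 7/2 ≈ 3.500
  cycle 1 → 0 → 1: weight = 16, length = 2, mean = 16/2 ≈ 8.000
Minimum mean = 3.500, attained e.g. along the cycle 0 → 2 → 0 with weight 7 and length 2. So λ(A) = 7/2 = 7/2.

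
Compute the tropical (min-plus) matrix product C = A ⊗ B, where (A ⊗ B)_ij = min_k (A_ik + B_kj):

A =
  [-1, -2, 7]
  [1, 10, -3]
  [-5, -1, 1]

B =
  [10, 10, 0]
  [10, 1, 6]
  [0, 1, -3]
A ⊗ B =
  [7, -1, -1]
  [-3, -2, -6]
  [1, 0, -5]

Apply the min-plus product entry-by-entry:
  C[0][0] = min over k of (A[0][0] + B[0][0] = -1 + 10 = 9, A[0][1] + B[1][0] = -2 + 10 = 8, A[0][2] + B[2][0] = 7 + 0 = 7) = 7 (attained at k = 2)
  C[0][1] = min over k of (A[0][0] + B[0][1] = -1 + 10 = 9, A[0][1] + B[1][1] = -2 + 1 = -1, A[0][2] + B[2][1] = 7 + 1 = 8) = -1 (attained at k = 1)
  C[0][2] = min over k of (A[0][0] + B[0][2] = -1 + 0 = -1, A[0][1] + B[1][2] = -2 + 6 = 4, A[0][2] + B[2][2] = 7 + -3 = 4) = -1 (attained at k = 0)
  C[1][0] = min over k of (A[1][0] + B[0][0] = 1 + 10 = 11, A[1][1] + B[1][0] = 10 + 10 = 20, A[1][2] + B[2][0] = -3 + 0 = -3) = -3 (attained at k = 2)
  C[1][1] = min over k of (A[1][0] + B[0][1] = 1 + 10 = 11, A[1][1] + B[1][1] = 10 + 1 = 11, A[1][2] + B[2][1] = -3 + 1 = -2) = -2 (attained at k = 2)
  C[1][2] = min over k of (A[1][0] + B[0][2] = 1 + 0 = 1, A[1][1] + B[1][2] = 10 + 6 = 16, A[1][2] + B[2][2] = -3 + -3 = -6) = -6 (attained at k = 2)
  C[2][0] = min over k of (A[2][0] + B[0][0] = -5 + 10 = 5, A[2][1] + B[1][0] = -1 + 10 = 9, A[2][2] + B[2][0] = 1 + 0 = 1) = 1 (attained at k = 2)
  C[2][1] = min over k of (A[2][0] + B[0][1] = -5 + 10 = 5, A[2][1] + B[1][1] = -1 + 1 = 0, A[2][2] + B[2][1] = 1 + 1 = 2) = 0 (attained at k = 1)
  C[2][2] = min over k of (A[2][0] + B[0][2] = -5 + 0 = -5, A[2][1] + B[1][2] = -1 + 6 = 5, A[2][2] + B[2][2] = 1 + -3 = -2) = -5 (attained at k = 0)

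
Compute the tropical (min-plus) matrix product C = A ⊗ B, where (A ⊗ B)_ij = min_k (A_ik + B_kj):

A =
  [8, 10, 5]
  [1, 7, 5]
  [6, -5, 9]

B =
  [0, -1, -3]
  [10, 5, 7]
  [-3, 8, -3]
A ⊗ B =
  [2, 7, 2]
  [1, 0, -2]
  [5, 0, 2]

Apply the min-plus product entry-by-entry:
  C[0][0] = min over k of (A[0][0] + B[0][0] = 8 + 0 = 8, A[0][1] + B[1][0] = 10 + 10 = 20, A[0][2] + B[2][0] = 5 + -3 = 2) = 2 (attained at k = 2)
  C[0][1] = min over k of (A[0][0] + B[0][1] = 8 + -1 = 7, A[0][1] + B[1][1] = 10 + 5 = 15, A[0][2] + B[2][1] = 5 + 8 = 13) = 7 (attained at k = 0)
  C[0][2] = min over k of (A[0][0] + B[0][2] = 8 + -3 = 5, A[0][1] + B[1][2] = 10 + 7 = 17, A[0][2] + B[2][2] = 5 + -3 = 2) = 2 (attained at k = 2)
  C[1][0] = min over k of (A[1][0] + B[0][0] = 1 + 0 = 1, A[1][1] + B[1][0] = 7 + 10 = 17, A[1][2] + B[2][0] = 5 + -3 = 2) = 1 (attained at k = 0)
  C[1][1] = min over k of (A[1][0] + B[0][1] = 1 + -1 = 0, A[1][1] + B[1][1] = 7 + 5 = 12, A[1][2] + B[2][1] = 5 + 8 = 13) = 0 (attained at k = 0)
  C[1][2] = min over k of (A[1][0] + B[0][2] = 1 + -3 = -2, A[1][1] + B[1][2] = 7 + 7 = 14, A[1][2] + B[2][2] = 5 + -3 = 2) = -2 (attained at k = 0)
  C[2][0] = min over k of (A[2][0] + B[0][0] = 6 + 0 = 6, A[2][1] + B[1][0] = -5 + 10 = 5, A[2][2] + B[2][0] = 9 + -3 = 6) = 5 (attained at k = 1)
  C[2][1] = min over k of (A[2][0] + B[0][1] = 6 + -1 = 5, A[2][1] + B[1][1] = -5 + 5 = 0, A[2][2] + B[2][1] = 9 + 8 = 17) = 0 (attained at k = 1)
  C[2][2] = min over k of (A[2][0] + B[0][2] = 6 + -3 = 3, A[2][1] + B[1][2] = -5 + 7 = 2, A[2][2] + B[2][2] = 9 + -3 = 6) = 2 (attained at k = 1)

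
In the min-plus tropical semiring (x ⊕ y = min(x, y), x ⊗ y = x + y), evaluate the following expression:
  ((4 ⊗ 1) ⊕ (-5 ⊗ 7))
((4 ⊗ 1) ⊕ (-5 ⊗ 7)) = 2

Expand innermost to outermost. Recall ⊕ takes the minimum of its arguments and ⊗ takes their sum. Working out the expression ((4 ⊗ 1) ⊕ (-5 ⊗ 7)) gives 2.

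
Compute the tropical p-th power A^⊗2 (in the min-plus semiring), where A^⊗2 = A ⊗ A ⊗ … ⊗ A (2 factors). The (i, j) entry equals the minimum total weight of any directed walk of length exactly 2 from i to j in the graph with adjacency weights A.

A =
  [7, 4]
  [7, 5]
A^⊗2 =
  [11, 9]
  [12, 10]

Each entry (A^⊗2)_ij equals the minimum over all length-2 walks i = v_0 → v_1 → … → v_2 = j of Σ_t A[v_t][v_{t+1}]. For example, for (i, j) = (0, 1) we minimise over 2 possible intermediate vertex sequences; the minimum is 9, attained along the walk 0 → 1 → 1.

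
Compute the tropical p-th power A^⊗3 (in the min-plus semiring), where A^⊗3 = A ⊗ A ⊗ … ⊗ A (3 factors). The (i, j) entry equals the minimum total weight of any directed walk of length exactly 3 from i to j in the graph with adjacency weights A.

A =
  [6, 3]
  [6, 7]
A^⊗3 =
  [15, 12]
  [15, 15]

Each entry (A^⊗3)_ij equals the minimum over all length-3 walks i = v_0 → v_1 → … → v_3 = j of Σ_t A[v_t][v_{t+1}]. For example, for (i, j) = (0, 1) we minimise over 4 possible intermediate vertex sequences; the minimum is 12, attained along the walk 0 → 1 → 0 → 1.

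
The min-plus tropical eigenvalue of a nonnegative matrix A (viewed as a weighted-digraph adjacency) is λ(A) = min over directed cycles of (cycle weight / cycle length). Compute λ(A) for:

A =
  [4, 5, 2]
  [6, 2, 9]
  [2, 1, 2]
λ(A) = 2

Enumerate directed cycles and compute their means (weight / length). Sample:
  cycle 0 → 0: weight = 4, length = 1, mean = 4/1 ≈ 4.000
  cycle 1 → 1: weight = 2, length = 1, mean = 2/1 ≈ 2.000
  cycle 2 → 2: weight = 2, length = 1, mean = 2/1 ≈ 2.000
  cycle 0 → 1 → 0: weight = 11, length = 2, mean = 11/2 ≈ 5.500
  cycle 0 → 2 → 0: weight = 4, length = 2, mean = 4/2 ≈ 2.000
  cycle 1 → 0 → 1: weight = 11, length = 2, mean = 11/2 ≈ 5.500
Minimum mean = 2.000, attained e.g. along the cycle 1 → 1 with weight 2 and length 1. So λ(A) = 2/1 = 2.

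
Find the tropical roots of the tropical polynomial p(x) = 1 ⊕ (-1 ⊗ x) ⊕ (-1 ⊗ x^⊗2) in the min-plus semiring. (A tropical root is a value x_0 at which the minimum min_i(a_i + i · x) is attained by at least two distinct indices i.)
Roots: {0, 2}

Each tropical root is a break point of the lower envelope of the lines y = a_i + i · x (there are 3 lines, with slopes 0, 1, ..., 2). Only the lines that attain the minimum somewhere contribute to roots; other lines are dominated. Here the surviving (envelope) indices are i = 2, i = 1, i = 0.
Intersections between consecutive envelope lines give the roots: for adjacent envelope indices i < j the intersection is x = (a_i − a_j) / (j − i). Reading off the sorted break points: {0, 2}.
Verification: at each break x_0, at least two indices attain the minimum of min_i(a_i + i · x_0).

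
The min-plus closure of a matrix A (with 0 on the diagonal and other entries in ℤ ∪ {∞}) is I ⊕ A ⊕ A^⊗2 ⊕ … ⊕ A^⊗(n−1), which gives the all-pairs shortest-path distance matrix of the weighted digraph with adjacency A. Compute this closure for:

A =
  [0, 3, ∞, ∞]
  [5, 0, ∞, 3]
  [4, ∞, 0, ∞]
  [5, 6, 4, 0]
Closure =
  [0, 3, 10, 6]
  [5, 0, 7, 3]
  [4, 7, 0, 10]
  [5, 6, 4, 0]

This is the Floyd-Warshall all-pairs shortest-path computation. For each intermediate vertex k = 0, 1, …, 3, update dist[i][j] ← min(dist[i][j], dist[i][k] + dist[k][j]). The final matrix gives, for each (i, j), the minimum total weight of any directed path from i to j (possibly empty when i = j).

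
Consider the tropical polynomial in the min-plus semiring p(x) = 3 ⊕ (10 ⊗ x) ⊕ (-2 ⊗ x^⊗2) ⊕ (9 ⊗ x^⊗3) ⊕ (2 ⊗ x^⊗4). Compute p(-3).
p(-3) = -10

A tropical monomial a ⊗ x^⊗i evaluates to a + i · x. Evaluating each term at x = -3:
  Term 0 contributes 3 + 0 · -3 = 3
  Term 1 contributes 10 + 1 · -3 = 7
  Term 2 contributes -2 + 2 · -3 = -8
  Term 3 contributes 9 + 3 · -3 = 0
  Term 4 contributes 2 + 4 · -3 = -10
p(-3) = ⊕ of these = min[3, 7, -8, 0, -10] = -10.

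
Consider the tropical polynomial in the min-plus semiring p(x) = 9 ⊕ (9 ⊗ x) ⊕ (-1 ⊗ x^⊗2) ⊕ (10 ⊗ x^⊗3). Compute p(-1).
p(-1) = -3

A tropical monomial a ⊗ x^⊗i evaluates to a + i · x. Evaluating each term at x = -1:
  Term 0 contributes 9 + 0 · -1 = 9
  Term 1 contributes 9 + 1 · -1 = 8
  Term 2 contributes -1 + 2 · -1 = -3
  Term 3 contributes 10 + 3 · -1 = 7
p(-1) = ⊕ of these = min[9, 8, -3, 7] = -3.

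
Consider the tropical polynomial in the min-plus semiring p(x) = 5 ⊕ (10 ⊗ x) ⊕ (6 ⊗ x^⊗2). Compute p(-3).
p(-3) = 0

A tropical monomial a ⊗ x^⊗i evaluates to a + i · x. Evaluating each term at x = -3:
  Term 0 contributes 5 + 0 · -3 = 5
  Term 1 contributes 10 + 1 · -3 = 7
  Term 2 contributes 6 + 2 · -3 = 0
p(-3) = ⊕ of these = min[5, 7, 0] = 0.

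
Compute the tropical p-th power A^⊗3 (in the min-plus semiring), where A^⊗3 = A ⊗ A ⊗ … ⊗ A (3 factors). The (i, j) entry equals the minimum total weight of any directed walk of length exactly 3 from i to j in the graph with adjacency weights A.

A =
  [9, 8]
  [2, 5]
A^⊗3 =
  [15, 18]
  [12, 15]

Each entry (A^⊗3)_ij equals the minimum over all length-3 walks i = v_0 → v_1 → … → v_3 = j of Σ_t A[v_t][v_{t+1}]. For example, for (i, j) = (0, 1) we minimise over 4 possible intermediate vertex sequences; the minimum is 18, attained along the walk 0 → 1 → 0 → 1.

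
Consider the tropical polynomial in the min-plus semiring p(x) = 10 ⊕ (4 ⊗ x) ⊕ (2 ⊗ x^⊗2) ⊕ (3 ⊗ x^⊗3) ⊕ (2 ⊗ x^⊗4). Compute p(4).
p(4) = 8

A tropical monomial a ⊗ x^⊗i evaluates to a + i · x. Evaluating each term at x = 4:
  Term 0 contributes 10 + 0 · 4 = 10
  Term 1 contributes 4 + 1 · 4 = 8
  Term 2 contributes 2 + 2 · 4 = 10
  Term 3 contributes 3 + 3 · 4 = 15
  Term 4 contributes 2 + 4 · 4 = 18
p(4) = ⊕ of these = min[10, 8, 10, 15, 18] = 8.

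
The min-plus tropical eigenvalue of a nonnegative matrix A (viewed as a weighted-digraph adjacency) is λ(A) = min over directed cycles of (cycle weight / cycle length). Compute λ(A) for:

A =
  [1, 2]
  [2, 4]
λ(A) = 1

Enumerate directed cycles and compute their means (weight / length). Sample:
  cycle 0 → 0: weight = 1, length = 1, mean = 1/1 ≈ 1.000
  cycle 1 → 1: weight = 4, length = 1, mean = 4/1 ≈ 4.000
  cycle 0 → 1 → 0: weight = 4, length = 2, mean = 4/2 ≈ 2.000
  cycle 1 → 0 → 1: weight = 4, length = 2, mean = 4/2 ≈ 2.000
Minimum mean = 1.000, attained e.g. along the cycle 0 → 0 with weight 1 and length 1. So λ(A) = 1/1 = 1.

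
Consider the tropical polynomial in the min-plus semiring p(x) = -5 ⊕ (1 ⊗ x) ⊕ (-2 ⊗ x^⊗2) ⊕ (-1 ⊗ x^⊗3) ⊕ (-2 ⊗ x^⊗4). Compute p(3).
p(3) = -5

A tropical monomial a ⊗ x^⊗i evaluates to a + i · x. Evaluating each term at x = 3:
  Term 0 contributes -5 + 0 · 3 = -5
  Term 1 contributes 1 + 1 · 3 = 4
  Term 2 contributes -2 + 2 · 3 = 4
  Term 3 contributes -1 + 3 · 3 = 8
  Term 4 contributes -2 + 4 · 3 = 10
p(3) = ⊕ of these = min[-5, 4, 4, 8, 10] = -5.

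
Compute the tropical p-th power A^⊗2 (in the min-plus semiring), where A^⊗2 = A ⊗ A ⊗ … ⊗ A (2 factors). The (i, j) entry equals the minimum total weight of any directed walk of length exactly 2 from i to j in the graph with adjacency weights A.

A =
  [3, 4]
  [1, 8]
A^⊗2 =
  [5, 7]
  [4, 5]

Each entry (A^⊗2)_ij equals the minimum over all length-2 walks i = v_0 → v_1 → … → v_2 = j of Σ_t A[v_t][v_{t+1}]. For example, for (i, j) = (0, 1) we minimise over 2 possible intermediate vertex sequences; the minimum is 7, attained along the walk 0 → 0 → 1.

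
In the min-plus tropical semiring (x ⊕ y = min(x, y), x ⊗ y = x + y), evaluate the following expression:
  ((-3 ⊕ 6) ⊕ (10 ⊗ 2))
((-3 ⊕ 6) ⊕ (10 ⊗ 2)) = -3

Expand innermost to outermost. Recall ⊕ takes the minimum of its arguments and ⊗ takes their sum. Working out the expression ((-3 ⊕ 6) ⊕ (10 ⊗ 2)) gives -3.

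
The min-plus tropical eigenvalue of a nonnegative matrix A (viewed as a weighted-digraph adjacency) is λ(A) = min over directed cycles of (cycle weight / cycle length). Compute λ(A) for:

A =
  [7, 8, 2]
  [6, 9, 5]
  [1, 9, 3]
λ(A) = 3/2

Enumerate directed cycles and compute their means (weight / length). Sample:
  cycle 0 → 0: weight = 7, length = 1, mean = 7/1 ≈ 7.000
  cycle 1 → 1: weight = 9, length = 1, mean = 9/1 ≈ 9.000
  cycle 2 → 2: weight = 3, length = 1, mean = 3/1 ≈ 3.000
  cycle 0 → 1 → 0: weight = 14, length = 2, mean = 14/2 ≈ 7.000
  cycle 0 → 2 → 0: weight = 3, length = 2, mean = 3/2 ≈ 1.500
  cycle 1 → 0 → 1: weight = 14, length = 2, mean = 14/2 ≈ 7.000
Minimum mean = 1.500, attained e.g. along the cycle 0 → 2 → 0 with weight 3 and length 2. So λ(A) = 3/2 = 3/2.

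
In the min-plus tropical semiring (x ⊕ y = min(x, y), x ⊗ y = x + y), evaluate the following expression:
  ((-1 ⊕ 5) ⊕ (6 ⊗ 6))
((-1 ⊕ 5) ⊕ (6 ⊗ 6)) = -1

Expand innermost to outermost. Recall ⊕ takes the minimum of its arguments and ⊗ takes their sum. Working out the expression ((-1 ⊕ 5) ⊕ (6 ⊗ 6)) gives -1.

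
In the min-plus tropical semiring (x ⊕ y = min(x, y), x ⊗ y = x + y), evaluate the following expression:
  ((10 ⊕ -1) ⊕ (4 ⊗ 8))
((10 ⊕ -1) ⊕ (4 ⊗ 8)) = -1

Expand innermost to outermost. Recall ⊕ takes the minimum of its arguments and ⊗ takes their sum. Working out the expression ((10 ⊕ -1) ⊕ (4 ⊗ 8)) gives -1.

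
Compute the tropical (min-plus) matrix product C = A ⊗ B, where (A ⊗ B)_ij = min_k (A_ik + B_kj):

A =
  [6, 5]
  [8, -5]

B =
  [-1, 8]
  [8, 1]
A ⊗ B =
  [5, 6]
  [3, -4]

Apply the min-plus product entry-by-entry:
  C[0][0] = min over k of (A[0][0] + B[0][0] = 6 + -1 = 5, A[0][1] + B[1][0] = 5 + 8 = 13) = 5 (attained at k = 0)
  C[0][1] = min over k of (A[0][0] + B[0][1] = 6 + 8 = 14, A[0][1] + B[1][1] = 5 + 1 = 6) = 6 (attained at k = 1)
  C[1][0] = min over k of (A[1][0] + B[0][0] = 8 + -1 = 7, A[1][1] + B[1][0] = -5 + 8 = 3) = 3 (attained at k = 1)
  C[1][1] = min over k of (A[1][0] + B[0][1] = 8 + 8 = 16, A[1][1] + B[1][1] = -5 + 1 = -4) = -4 (attained at k = 1)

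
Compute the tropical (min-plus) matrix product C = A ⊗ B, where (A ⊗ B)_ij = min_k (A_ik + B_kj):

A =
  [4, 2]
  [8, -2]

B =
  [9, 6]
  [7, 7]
A ⊗ B =
  [9, 9]
  [5, 5]

Apply the min-plus product entry-by-entry:
  C[0][0] = min over k of (A[0][0] + B[0][0] = 4 + 9 = 13, A[0][1] + B[1][0] = 2 + 7 = 9) = 9 (attained at k = 1)
  C[0][1] = min over k of (A[0][0] + B[0][1] = 4 + 6 = 10, A[0][1] + B[1][1] = 2 + 7 = 9) = 9 (attained at k = 1)
  C[1][0] = min over k of (A[1][0] + B[0][0] = 8 + 9 = 17, A[1][1] + B[1][0] = -2 + 7 = 5) = 5 (attained at k = 1)
  C[1][1] = min over k of (A[1][0] + B[0][1] = 8 + 6 = 14, A[1][1] + B[1][1] = -2 + 7 = 5) = 5 (attained at k = 1)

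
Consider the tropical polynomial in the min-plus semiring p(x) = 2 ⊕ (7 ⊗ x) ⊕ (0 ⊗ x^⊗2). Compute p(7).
p(7) = 2

A tropical monomial a ⊗ x^⊗i evaluates to a + i · x. Evaluating each term at x = 7:
  Term 0 contributes 2 + 0 · 7 = 2
  Term 1 contributes 7 + 1 · 7 = 14
  Term 2 contributes 0 + 2 · 7 = 14
p(7) = ⊕ of these = min[2, 14, 14] = 2.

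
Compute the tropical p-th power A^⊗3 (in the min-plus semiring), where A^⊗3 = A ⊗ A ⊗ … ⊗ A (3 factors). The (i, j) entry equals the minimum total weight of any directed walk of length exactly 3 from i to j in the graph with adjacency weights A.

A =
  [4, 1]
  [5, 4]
A^⊗3 =
  [10, 7]
  [11, 10]

Each entry (A^⊗3)_ij equals the minimum over all length-3 walks i = v_0 → v_1 → … → v_3 = j of Σ_t A[v_t][v_{t+1}]. For example, for (i, j) = (0, 1) we minimise over 4 possible intermediate vertex sequences; the minimum is 7, attained along the walk 0 → 1 → 0 → 1.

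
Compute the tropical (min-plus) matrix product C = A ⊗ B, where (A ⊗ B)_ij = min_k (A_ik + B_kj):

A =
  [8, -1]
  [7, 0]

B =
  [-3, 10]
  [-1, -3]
A ⊗ B =
  [-2, -4]
  [-1, -3]

Apply the min-plus product entry-by-entry:
  C[0][0] = min over k of (A[0][0] + B[0][0] = 8 + -3 = 5, A[0][1] + B[1][0] = -1 + -1 = -2) = -2 (attained at k = 1)
  C[0][1] = min over k of (A[0][0] + B[0][1] = 8 + 10 = 18, A[0][1] + B[1][1] = -1 + -3 = -4) = -4 (attained at k = 1)
  C[1][0] = min over k of (A[1][0] + B[0][0] = 7 + -3 = 4, A[1][1] + B[1][0] = 0 + -1 = -1) = -1 (attained at k = 1)
  C[1][1] = min over k of (A[1][0] + B[0][1] = 7 + 10 = 17, A[1][1] + B[1][1] = 0 + -3 = -3) = -3 (attained at k = 1)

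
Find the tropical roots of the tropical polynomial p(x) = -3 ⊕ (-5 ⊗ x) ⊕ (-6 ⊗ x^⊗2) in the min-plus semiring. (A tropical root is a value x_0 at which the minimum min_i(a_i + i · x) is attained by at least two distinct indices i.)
Roots: {1, 2}

Each tropical root is a break point of the lower envelope of the lines y = a_i + i · x (there are 3 lines, with slopes 0, 1, ..., 2). Only the lines that attain the minimum somewhere contribute to roots; other lines are dominated. Here the surviving (envelope) indices are i = 2, i = 1, i = 0.
Intersections between consecutive envelope lines give the roots: for adjacent envelope indices i < j the intersection is x = (a_i − a_j) / (j − i). Reading off the sorted break points: {1, 2}.
Verification: at each break x_0, at least two indices attain the minimum of min_i(a_i + i · x_0).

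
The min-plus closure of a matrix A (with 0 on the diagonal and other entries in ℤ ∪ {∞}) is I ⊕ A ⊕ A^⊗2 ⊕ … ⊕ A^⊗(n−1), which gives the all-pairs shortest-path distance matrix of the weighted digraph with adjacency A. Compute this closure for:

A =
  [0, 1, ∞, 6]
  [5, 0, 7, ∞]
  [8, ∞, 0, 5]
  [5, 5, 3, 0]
Closure =
  [0, 1, 8, 6]
  [5, 0, 7, 11]
  [8, 9, 0, 5]
  [5, 5, 3, 0]

This is the Floyd-Warshall all-pairs shortest-path computation. For each intermediate vertex k = 0, 1, …, 3, update dist[i][j] ← min(dist[i][j], dist[i][k] + dist[k][j]). The final matrix gives, for each (i, j), the minimum total weight of any directed path from i to j (possibly empty when i = j).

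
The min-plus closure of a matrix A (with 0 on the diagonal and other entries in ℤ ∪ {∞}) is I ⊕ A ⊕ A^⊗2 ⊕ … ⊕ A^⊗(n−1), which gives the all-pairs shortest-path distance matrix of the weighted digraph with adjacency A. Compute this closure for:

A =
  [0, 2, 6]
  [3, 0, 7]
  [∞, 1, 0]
Closure =
  [0, 2, 6]
  [3, 0, 7]
  [4, 1, 0]

This is the Floyd-Warshall all-pairs shortest-path computation. For each intermediate vertex k = 0, 1, …, 2, update dist[i][j] ← min(dist[i][j], dist[i][k] + dist[k][j]). The final matrix gives, for each (i, j), the minimum total weight of any directed path from i to j (possibly empty when i = j).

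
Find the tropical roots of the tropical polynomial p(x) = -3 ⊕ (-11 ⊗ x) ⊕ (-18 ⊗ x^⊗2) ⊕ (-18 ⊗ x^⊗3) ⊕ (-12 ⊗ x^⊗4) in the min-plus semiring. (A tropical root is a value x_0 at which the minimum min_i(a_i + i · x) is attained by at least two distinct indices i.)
Roots: {-6, 0, 7, 8}

Each tropical root is a break point of the lower envelope of the lines y = a_i + i · x (there are 5 lines, with slopes 0, 1, ..., 4). Only the lines that attain the minimum somewhere contribute to roots; other lines are dominated. Here the surviving (envelope) indices are i = 4, i = 3, i = 2, i = 1, i = 0.
Intersections between consecutive envelope lines give the roots: for adjacent envelope indices i < j the intersection is x = (a_i − a_j) / (j − i). Reading off the sorted break points: {-6, 0, 7, 8}.
Verification: at each break x_0, at least two indices attain the minimum of min_i(a_i + i · x_0).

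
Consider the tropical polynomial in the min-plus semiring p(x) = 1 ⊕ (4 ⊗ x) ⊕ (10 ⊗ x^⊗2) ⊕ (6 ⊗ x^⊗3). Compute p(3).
p(3) = 1

A tropical monomial a ⊗ x^⊗i evaluates to a + i · x. Evaluating each term at x = 3:
  Term 0 contributes 1 + 0 · 3 = 1
  Term 1 contributes 4 + 1 · 3 = 7
  Term 2 contributes 10 + 2 · 3 = 16
  Term 3 contributes 6 + 3 · 3 = 15
p(3) = ⊕ of these = min[1, 7, 16, 15] = 1.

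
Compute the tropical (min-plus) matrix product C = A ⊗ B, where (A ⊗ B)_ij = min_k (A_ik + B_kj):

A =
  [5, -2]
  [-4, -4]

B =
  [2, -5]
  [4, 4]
A ⊗ B =
  [2, 0]
  [-2, -9]

Apply the min-plus product entry-by-entry:
  C[0][0] = min over k of (A[0][0] + B[0][0] = 5 + 2 = 7, A[0][1] + B[1][0] = -2 + 4 = 2) = 2 (attained at k = 1)
  C[0][1] = min over k of (A[0][0] + B[0][1] = 5 + -5 = 0, A[0][1] + B[1][1] = -2 + 4 = 2) = 0 (attained at k = 0)
  C[1][0] = min over k of (A[1][0] + B[0][0] = -4 + 2 = -2, A[1][1] + B[1][0] = -4 + 4 = 0) = -2 (attained at k = 0)
  C[1][1] = min over k of (A[1][0] + B[0][1] = -4 + -5 = -9, A[1][1] + B[1][1] = -4 + 4 = 0) = -9 (attained at k = 0)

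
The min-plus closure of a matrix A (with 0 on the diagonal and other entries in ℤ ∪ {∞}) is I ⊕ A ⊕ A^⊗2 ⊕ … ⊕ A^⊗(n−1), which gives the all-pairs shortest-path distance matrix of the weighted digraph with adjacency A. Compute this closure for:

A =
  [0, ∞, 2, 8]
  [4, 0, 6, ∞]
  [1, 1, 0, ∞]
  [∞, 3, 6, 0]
Closure =
  [0, 3, 2, 8]
  [4, 0, 6, 12]
  [1, 1, 0, 9]
  [7, 3, 6, 0]

This is the Floyd-Warshall all-pairs shortest-path computation. For each intermediate vertex k = 0, 1, …, 3, update dist[i][j] ← min(dist[i][j], dist[i][k] + dist[k][j]). The final matrix gives, for each (i, j), the minimum total weight of any directed path from i to j (possibly empty when i = j).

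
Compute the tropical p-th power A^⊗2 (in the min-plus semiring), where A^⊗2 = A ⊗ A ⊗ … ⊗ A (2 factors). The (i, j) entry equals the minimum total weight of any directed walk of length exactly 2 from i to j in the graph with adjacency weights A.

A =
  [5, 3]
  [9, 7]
A^⊗2 =
  [10, 8]
  [14, 12]

Each entry (A^⊗2)_ij equals the minimum over all length-2 walks i = v_0 → v_1 → … → v_2 = j of Σ_t A[v_t][v_{t+1}]. For example, for (i, j) = (0, 1) we minimise over 2 possible intermediate vertex sequences; the minimum is 8, attained along the walk 0 → 0 → 1.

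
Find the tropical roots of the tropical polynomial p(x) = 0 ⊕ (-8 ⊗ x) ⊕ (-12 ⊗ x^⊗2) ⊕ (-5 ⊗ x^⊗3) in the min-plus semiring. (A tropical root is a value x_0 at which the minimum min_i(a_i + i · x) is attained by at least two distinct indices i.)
Roots: {-7, 4, 8}

Each tropical root is a break point of the lower envelope of the lines y = a_i + i · x (there are 4 lines, with slopes 0, 1, ..., 3). Only the lines that attain the minimum somewhere contribute to roots; other lines are dominated. Here the surviving (envelope) indices are i = 3, i = 2, i = 1, i = 0.
Intersections between consecutive envelope lines give the roots: for adjacent envelope indices i < j the intersection is x = (a_i − a_j) / (j − i). Reading off the sorted break points: {-7, 4, 8}.
Verification: at each break x_0, at least two indices attain the minimum of min_i(a_i + i · x_0).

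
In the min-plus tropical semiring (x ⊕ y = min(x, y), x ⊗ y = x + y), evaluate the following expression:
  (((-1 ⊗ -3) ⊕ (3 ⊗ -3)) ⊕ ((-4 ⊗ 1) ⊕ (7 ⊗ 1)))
(((-1 ⊗ -3) ⊕ (3 ⊗ -3)) ⊕ ((-4 ⊗ 1) ⊕ (7 ⊗ 1))) = -4

Expand innermost to outermost. Recall ⊕ takes the minimum of its arguments and ⊗ takes their sum. Working out the expression (((-1 ⊗ -3) ⊕ (3 ⊗ -3)) ⊕ ((-4 ⊗ 1) ⊕ (7 ⊗ 1))) gives -4.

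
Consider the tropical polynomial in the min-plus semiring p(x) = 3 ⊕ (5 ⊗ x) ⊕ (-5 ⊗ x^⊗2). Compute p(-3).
p(-3) = -11

A tropical monomial a ⊗ x^⊗i evaluates to a + i · x. Evaluating each term at x = -3:
  Term 0 contributes 3 + 0 · -3 = 3
  Term 1 contributes 5 + 1 · -3 = 2
  Term 2 contributes -5 + 2 · -3 = -11
p(-3) = ⊕ of these = min[3, 2, -11] = -11.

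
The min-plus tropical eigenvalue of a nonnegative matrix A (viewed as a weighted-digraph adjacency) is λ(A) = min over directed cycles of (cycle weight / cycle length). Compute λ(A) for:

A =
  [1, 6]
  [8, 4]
λ(A) = 1

Enumerate directed cycles and compute their means (weight / length). Sample:
  cycle 0 → 0: weight = 1, length = 1, mean = 1/1 ≈ 1.000
  cycle 1 → 1: weight = 4, length = 1, mean = 4/1 ≈ 4.000
  cycle 0 → 1 → 0: weight = 14, length = 2, mean = 14/2 ≈ 7.000
  cycle 1 → 0 → 1: weight = 14, length = 2, mean = 14/2 ≈ 7.000
Minimum mean = 1.000, attained e.g. along the cycle 0 → 0 with weight 1 and length 1. So λ(A) = 1/1 = 1.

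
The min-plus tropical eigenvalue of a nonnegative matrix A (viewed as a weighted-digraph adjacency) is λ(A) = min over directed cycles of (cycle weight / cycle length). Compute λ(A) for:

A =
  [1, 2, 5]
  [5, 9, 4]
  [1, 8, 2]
λ(A) = 1

Enumerate directed cycles and compute their means (weight / length). Sample:
  cycle 0 → 0: weight = 1, length = 1, mean = 1/1 ≈ 1.000
  cycle 1 → 1: weight = 9, length = 1, mean = 9/1 ≈ 9.000
  cycle 2 → 2: weight = 2, length = 1, mean = 2/1 ≈ 2.000
  cycle 0 → 1 → 0: weight = 7, length = 2, mean = 7/2 ≈ 3.500
  cycle 0 → 2 → 0: weight = 6, length = 2, mean = 6/2 ≈ 3.000
  cycle 1 → 0 → 1: weight = 7, length = 2, mean = 7/2 ≈ 3.500
Minimum mean = 1.000, attained e.g. along the cycle 0 → 0 with weight 1 and length 1. So λ(A) = 1/1 = 1.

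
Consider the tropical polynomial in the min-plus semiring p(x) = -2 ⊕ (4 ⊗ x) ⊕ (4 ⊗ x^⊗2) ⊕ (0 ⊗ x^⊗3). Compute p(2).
p(2) = -2

A tropical monomial a ⊗ x^⊗i evaluates to a + i · x. Evaluating each term at x = 2:
  Term 0 contributes -2 + 0 · 2 = -2
  Term 1 contributes 4 + 1 · 2 = 6
  Term 2 contributes 4 + 2 · 2 = 8
  Term 3 contributes 0 + 3 · 2 = 6
p(2) = ⊕ of these = min[-2, 6, 8, 6] = -2.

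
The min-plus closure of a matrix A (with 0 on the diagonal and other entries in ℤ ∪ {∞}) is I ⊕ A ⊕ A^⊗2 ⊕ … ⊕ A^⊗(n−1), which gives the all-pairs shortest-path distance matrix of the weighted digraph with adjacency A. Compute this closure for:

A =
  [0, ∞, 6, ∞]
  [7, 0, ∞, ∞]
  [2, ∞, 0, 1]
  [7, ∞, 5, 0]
Closure =
  [0, ∞, 6, 7]
  [7, 0, 13, 14]
  [2, ∞, 0, 1]
  [7, ∞, 5, 0]

This is the Floyd-Warshall all-pairs shortest-path computation. For each intermediate vertex k = 0, 1, …, 3, update dist[i][j] ← min(dist[i][j], dist[i][k] + dist[k][j]). The final matrix gives, for each (i, j), the minimum total weight of any directed path from i to j (possibly empty when i = j).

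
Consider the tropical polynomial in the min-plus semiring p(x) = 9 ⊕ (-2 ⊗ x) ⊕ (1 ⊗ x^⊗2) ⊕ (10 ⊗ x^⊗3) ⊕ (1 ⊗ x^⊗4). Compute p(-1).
p(-1) = -3

A tropical monomial a ⊗ x^⊗i evaluates to a + i · x. Evaluating each term at x = -1:
  Term 0 contributes 9 + 0 · -1 = 9
  Term 1 contributes -2 + 1 · -1 = -3
  Term 2 contributes 1 + 2 · -1 = -1
  Term 3 contributes 10 + 3 · -1 = 7
  Term 4 contributes 1 + 4 · -1 = -3
p(-1) = ⊕ of these = min[9, -3, -1, 7, -3] = -3.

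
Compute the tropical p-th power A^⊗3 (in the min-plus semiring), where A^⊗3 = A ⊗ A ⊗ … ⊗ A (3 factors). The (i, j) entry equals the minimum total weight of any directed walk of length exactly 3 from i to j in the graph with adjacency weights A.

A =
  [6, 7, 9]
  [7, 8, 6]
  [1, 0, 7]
A^⊗3 =
  [14, 13, 15]
  [13, 13, 12]
  [7, 6, 13]

Each entry (A^⊗3)_ij equals the minimum over all length-3 walks i = v_0 → v_1 → … → v_3 = j of Σ_t A[v_t][v_{t+1}]. For example, for (i, j) = (0, 2) we minimise over 9 possible intermediate vertex sequences; the minimum is 15, attained along the walk 0 → 2 → 1 → 2.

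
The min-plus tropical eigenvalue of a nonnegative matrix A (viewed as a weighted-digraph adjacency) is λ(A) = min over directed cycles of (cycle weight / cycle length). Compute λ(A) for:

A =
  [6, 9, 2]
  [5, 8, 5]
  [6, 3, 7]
λ(A) = 10/3

Enumerate directed cycles and compute their means (weight / length). Sample:
  cycle 0 → 0: weight = 6, length = 1, mean = 6/1 ≈ 6.000
  cycle 1 → 1: weight = 8, length = 1, mean = 8/1 ≈ 8.000
  cycle 2 → 2: weight = 7, length = 1, mean = 7/1 ≈ 7.000
  cycle 0 → 1 → 0: weight = 14, length = 2, mean = 14/2 ≈ 7.000
  cycle 0 → 2 → 0: weight = 8, length = 2, mean = 8/2 ≈ 4.000
  cycle 1 → 0 → 1: weight = 14, length = 2, mean = 14/2 ≈ 7.000
Minimum mean = 3.333, attained e.g. along the cycle 0 → 2 → 1 → 0 with weight 10 and length 3. So λ(A) = 10/3 = 10/3.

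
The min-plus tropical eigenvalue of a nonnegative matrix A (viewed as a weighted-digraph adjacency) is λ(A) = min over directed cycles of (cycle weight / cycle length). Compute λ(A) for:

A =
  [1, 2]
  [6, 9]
λ(A) = 1

Enumerate directed cycles and compute their means (weight / length). Sample:
  cycle 0 → 0: weight = 1, length = 1, mean = 1/1 ≈ 1.000
  cycle 1 → 1: weight = 9, length = 1, mean = 9/1 ≈ 9.000
  cycle 0 → 1 → 0: weight = 8, length = 2, mean = 8/2 ≈ 4.000
  cycle 1 → 0 → 1: weight = 8, length = 2, mean = 8/2 ≈ 4.000
Minimum mean = 1.000, attained e.g. along the cycle 0 → 0 with weight 1 and length 1. So λ(A) = 1/1 = 1.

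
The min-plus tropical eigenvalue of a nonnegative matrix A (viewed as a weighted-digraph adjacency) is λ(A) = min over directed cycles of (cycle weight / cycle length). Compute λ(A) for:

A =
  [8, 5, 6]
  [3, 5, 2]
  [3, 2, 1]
λ(A) = 1

Enumerate directed cycles and compute their means (weight / length). Sample:
  cycle 0 → 0: weight = 8, length = 1, mean = 8/1 ≈ 8.000
  cycle 1 → 1: weight = 5, length = 1, mean = 5/1 ≈ 5.000
  cycle 2 → 2: weight = 1, length = 1, mean = 1/1 ≈ 1.000
  cycle 0 → 1 → 0: weight = 8, length = 2, mean = 8/2 ≈ 4.000
  cycle 0 → 2 → 0: weight = 9, length = 2, mean = 9/2 ≈ 4.500
  cycle 1 → 0 → 1: weight = 8, length = 2, mean = 8/2 ≈ 4.000
Minimum mean = 1.000, attained e.g. along the cycle 2 → 2 with weight 1 and length 1. So λ(A) = 1/1 = 1.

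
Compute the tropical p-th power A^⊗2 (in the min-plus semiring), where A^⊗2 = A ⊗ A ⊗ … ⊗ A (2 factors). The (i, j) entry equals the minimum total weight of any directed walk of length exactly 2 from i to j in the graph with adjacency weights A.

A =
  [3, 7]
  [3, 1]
A^⊗2 =
  [6, 8]
  [4, 2]

Each entry (A^⊗2)_ij equals the minimum over all length-2 walks i = v_0 → v_1 → … → v_2 = j of Σ_t A[v_t][v_{t+1}]. For example, for (i, j) = (0, 1) we minimise over 2 possible intermediate vertex sequences; the minimum is 8, attained along the walk 0 → 1 → 1.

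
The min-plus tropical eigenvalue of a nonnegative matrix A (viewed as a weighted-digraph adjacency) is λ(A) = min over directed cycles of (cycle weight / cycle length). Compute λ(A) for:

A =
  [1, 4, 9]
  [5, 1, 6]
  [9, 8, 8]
λ(A) = 1

Enumerate directed cycles and compute their means (weight / length). Sample:
  cycle 0 → 0: weight = 1, length = 1, mean = 1/1 ≈ 1.000
  cycle 1 → 1: weight = 1, length = 1, mean = 1/1 ≈ 1.000
  cycle 2 → 2: weight = 8, length = 1, mean = 8/1 ≈ 8.000
  cycle 0 → 1 → 0: weight = 9, length = 2, mean = 9/2 ≈ 4.500
  cycle 0 → 2 → 0: weight = 18, length = 2, mean = 18/2 ≈ 9.000
  cycle 1 → 0 → 1: weight = 9, length = 2, mean = 9/2 ≈ 4.500
Minimum mean = 1.000, attained e.g. along the cycle 0 → 0 with weight 1 and length 1. So λ(A) = 1/1 = 1.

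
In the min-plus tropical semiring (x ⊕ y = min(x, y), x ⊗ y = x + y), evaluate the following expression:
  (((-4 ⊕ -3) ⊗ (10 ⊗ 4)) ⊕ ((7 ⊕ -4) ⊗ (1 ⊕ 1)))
(((-4 ⊕ -3) ⊗ (10 ⊗ 4)) ⊕ ((7 ⊕ -4) ⊗ (1 ⊕ 1))) = -3

Expand innermost to outermost. Recall ⊕ takes the minimum of its arguments and ⊗ takes their sum. Working out the expression (((-4 ⊕ -3) ⊗ (10 ⊗ 4)) ⊕ ((7 ⊕ -4) ⊗ (1 ⊕ 1))) gives -3.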